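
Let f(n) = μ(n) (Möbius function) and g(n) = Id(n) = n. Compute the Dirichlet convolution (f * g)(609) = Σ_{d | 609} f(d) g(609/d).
(μ * Id)(609) = 336

Divisors of 609: [1, 3, 7, 21, 29, 87, 203, 609]. For each d | 609:
  d = 1: μ(1) · Id(609/1) = 1 · 609 = 609
  d = 3: μ(3) · Id(609/3) = -1 · 203 = -203
  d = 7: μ(7) · Id(609/7) = -1 · 87 = -87
  d = 21: μ(21) · Id(609/21) = 1 · 29 = 29
  d = 29: μ(29) · Id(609/29) = -1 · 21 = -21
  d = 87: μ(87) · Id(609/87) = 1 · 7 = 7
  d = 203: μ(203) · Id(609/203) = 1 · 3 = 3
  d = 609: μ(609) · Id(609/609) = -1 · 1 = -1
Summing: (μ * Id)(609) = 609 + -203 + -87 + 29 + -21 + 7 + 3 + -1 = 336.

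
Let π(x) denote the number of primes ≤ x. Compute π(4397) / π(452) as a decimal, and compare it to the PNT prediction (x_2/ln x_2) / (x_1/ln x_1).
π(4397)/π(452) = 599/87 ≈ 6.8851;  PNT prediction ≈ 7.0897.

π(452) = 87 and π(4397) = 599, so π(4397)/π(452) ≈ 6.8851. The PNT-predicted ratio is (4397/ln(4397)) / (452/ln(452)) ≈ 7.0897. The two agree to within a few percent, as expected.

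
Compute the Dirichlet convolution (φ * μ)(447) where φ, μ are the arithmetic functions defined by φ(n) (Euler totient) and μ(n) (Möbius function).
(φ * μ)(447) = 147

Divisors of 447: [1, 3, 149, 447]. For each d | 447:
  d = 1: φ(1) · μ(447/1) = 1 · 1 = 1
  d = 3: φ(3) · μ(447/3) = 2 · -1 = -2
  d = 149: φ(149) · μ(447/149) = 148 · -1 = -148
  d = 447: φ(447) · μ(447/447) = 296 · 1 = 296
Summing: (φ * μ)(447) = 1 + -2 + -148 + 296 = 147.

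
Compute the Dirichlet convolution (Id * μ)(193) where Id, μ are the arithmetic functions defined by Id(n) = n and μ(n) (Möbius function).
(Id * μ)(193) = 192

Divisors of 193: [1, 193]. For each d | 193:
  d = 1: Id(1) · μ(193/1) = 1 · -1 = -1
  d = 193: Id(193) · μ(193/193) = 193 · 1 = 193
Summing: (Id * μ)(193) = -1 + 193 = 192.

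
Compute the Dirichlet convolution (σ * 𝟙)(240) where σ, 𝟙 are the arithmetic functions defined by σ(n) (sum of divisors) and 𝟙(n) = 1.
(σ * 𝟙)(240) = 1995

Divisors of 240: [1, 2, 3, 4, 5, 6, 8, 10, 12, 15, 16, 20, 24, 30, 40, 48, 60, 80, 120, 240]. For each d | 240:
  d = 1: σ(1) · 𝟙(240/1) = 1 · 1 = 1
  d = 2: σ(2) · 𝟙(240/2) = 3 · 1 = 3
  d = 3: σ(3) · 𝟙(240/3) = 4 · 1 = 4
  d = 4: σ(4) · 𝟙(240/4) = 7 · 1 = 7
  d = 5: σ(5) · 𝟙(240/5) = 6 · 1 = 6
  d = 6: σ(6) · 𝟙(240/6) = 12 · 1 = 12
  d = 8: σ(8) · 𝟙(240/8) = 15 · 1 = 15
  d = 10: σ(10) · 𝟙(240/10) = 18 · 1 = 18
  d = 12: σ(12) · 𝟙(240/12) = 28 · 1 = 28
  d = 15: σ(15) · 𝟙(240/15) = 24 · 1 = 24
  d = 16: σ(16) · 𝟙(240/16) = 31 · 1 = 31
  d = 20: σ(20) · 𝟙(240/20) = 42 · 1 = 42
  d = 24: σ(24) · 𝟙(240/24) = 60 · 1 = 60
  d = 30: σ(30) · 𝟙(240/30) = 72 · 1 = 72
  d = 40: σ(40) · 𝟙(240/40) = 90 · 1 = 90
  d = 48: σ(48) · 𝟙(240/48) = 124 · 1 = 124
  d = 60: σ(60) · 𝟙(240/60) = 168 · 1 = 168
  d = 80: σ(80) · 𝟙(240/80) = 186 · 1 = 186
  d = 120: σ(120) · 𝟙(240/120) = 360 · 1 = 360
  d = 240: σ(240) · 𝟙(240/240) = 744 · 1 = 744
Summing: (σ * 𝟙)(240) = 1 + 3 + 4 + 7 + 6 + 12 + 15 + 18 + 28 + 24 + 31 + 42 + 60 + 72 + 90 + 124 + 168 + 186 + 360 + 744 = 1995.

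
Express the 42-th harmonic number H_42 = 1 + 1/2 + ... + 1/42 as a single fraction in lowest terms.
H_42 = 12309312989335019/2844937529085600

Direct summation: H_42 = 1 + 1/2 + ... + 1/42. The least common denominator is lcm(1, ..., 42) = 219060189739591200; over this denominator the numerator is 219060189739591200 + 109530094869795600 + 73020063246530400 + 54765047434897800 + 43812037947918240 + 36510031623265200 + 31294312819941600 + 27382523717448900 + 24340021082176800 + 21906018973959120 + 19914562703599200 + 18255015811632600 + 16850783826122400 + 15647156409970800 + 14604012649306080 + 13691261858724450 + 12885893514093600 + 12170010541088400 + 11529483670504800 + 10953009486979560 + 10431437606647200 + 9957281351799600 + 9524356075634400 + 9127507905816300 + 8762407589583648 + 8425391913061200 + 8113340360725600 + 7823578204985400 + 7553799646192800 + 7302006324653040 + 7066457733535200 + 6845630929362225 + 6638187567866400 + 6442946757046800 + 6258862563988320 + 6085005270544200 + 5920545668637600 + 5764741835252400 + 5616927942040800 + 5476504743489780 + 5342931457063200 + 5215718803323600 = 947817100178796463, so H_42 = 947817100178796463/219060189739591200; reducing by gcd(947817100178796463, 219060189739591200) = 77 gives 12309312989335019/2844937529085600 ≈ 4.32674. (The PNT-adjacent estimate ln(42) + γ ≈ 4.31489 matches within O(1/n).)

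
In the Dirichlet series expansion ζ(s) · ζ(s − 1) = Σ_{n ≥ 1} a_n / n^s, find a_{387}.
σ(387) = 572

In the product (Σ m^0/m^s)(Σ k / k^s) = Σ (Σ_{d | n} d) / n^s, the coefficient of 1/n^s is σ(n) = Σ_{d | n} d. For n = 387, divisors are [1, 3, 9, 43, 129, 387]; summing: σ(387) = 572.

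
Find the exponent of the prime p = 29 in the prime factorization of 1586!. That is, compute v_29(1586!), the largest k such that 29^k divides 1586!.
v_29(1586!) = 55

Legendre's formula: v_p(n!) = Σ_{k ≥ 1} ⌊n / p^k⌋. For p = 29, n = 1586, the terms are:
  ⌊1586/29^1⌋ = ⌊1586/29⌋ = 54
  ⌊1586/29^2⌋ = ⌊1586/841⌋ = 1
(the next term ⌊1586/29^3⌋ = 0, terminating the sum). Summing: v_29(1586!) = 54 + 1 = 55.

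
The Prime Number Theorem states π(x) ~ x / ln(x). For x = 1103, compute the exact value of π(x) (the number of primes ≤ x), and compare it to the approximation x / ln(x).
π(1103) = 185;  x/ln(x) ≈ 157.44;  relative error ≈ 14.90%.

Directly count primes up to 1103: π(1103) = 185. The PNT approximation gives 1103/ln(1103) ≈ 1103/7.00579 ≈ 157.44. Relative error (π(x) − x/ln(x)) / π(x) ≈ 14.90%; the approximation is known to undercount slightly (Li(x) is a better estimate).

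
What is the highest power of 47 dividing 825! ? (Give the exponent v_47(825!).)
v_47(825!) = 17

Legendre's formula: v_p(n!) = Σ_{k ≥ 1} ⌊n / p^k⌋. For p = 47, n = 825, the terms are:
  ⌊825/47^1⌋ = ⌊825/47⌋ = 17
(the next term ⌊825/47^2⌋ = 0, terminating the sum). Summing: v_47(825!) = 17 = 17.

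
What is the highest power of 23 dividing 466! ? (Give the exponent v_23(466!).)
v_23(466!) = 20

Legendre's formula: v_p(n!) = Σ_{k ≥ 1} ⌊n / p^k⌋. For p = 23, n = 466, the terms are:
  ⌊466/23^1⌋ = ⌊466/23⌋ = 20
(the next term ⌊466/23^2⌋ = 0, terminating the sum). Summing: v_23(466!) = 20 = 20.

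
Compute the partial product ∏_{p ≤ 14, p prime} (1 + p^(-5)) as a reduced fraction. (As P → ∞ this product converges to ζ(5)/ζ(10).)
∏ = 3142700502292816/3033799133990625

The primes p ≤ 14 are [2, 3, 5, 7, 11, 13]. For each, (1 + 1/p^5) = (p^5 + 1)/p^5. Multiplying these fractions over p ∈ [2, 3, 5, 7, 11, 13] gives 3142700502292816/3033799133990625. (In the limit P → ∞ this tends to ζ(5)/ζ(10).)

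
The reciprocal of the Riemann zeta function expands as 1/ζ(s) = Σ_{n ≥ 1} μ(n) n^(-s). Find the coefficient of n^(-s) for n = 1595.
μ(1595) = -1

Factor n = 1595 = 5 · 11 · 29. μ(n) = 0 if any exponent ≥ 2 (not squarefree); otherwise μ(n) = (−1)^{ω(n)} where ω(n) is the number of distinct prime factors. Applying: μ(1595) = -1.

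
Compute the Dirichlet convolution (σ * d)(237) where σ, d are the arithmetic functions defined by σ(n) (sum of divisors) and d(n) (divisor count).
(σ * d)(237) = 492

Divisors of 237: [1, 3, 79, 237]. For each d | 237:
  d = 1: σ(1) · d(237/1) = 1 · 4 = 4
  d = 3: σ(3) · d(237/3) = 4 · 2 = 8
  d = 79: σ(79) · d(237/79) = 80 · 2 = 160
  d = 237: σ(237) · d(237/237) = 320 · 1 = 320
Summing: (σ * d)(237) = 4 + 8 + 160 + 320 = 492.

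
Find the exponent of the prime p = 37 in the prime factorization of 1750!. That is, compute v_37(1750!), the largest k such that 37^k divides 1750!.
v_37(1750!) = 48

Legendre's formula: v_p(n!) = Σ_{k ≥ 1} ⌊n / p^k⌋. For p = 37, n = 1750, the terms are:
  ⌊1750/37^1⌋ = ⌊1750/37⌋ = 47
  ⌊1750/37^2⌋ = ⌊1750/1369⌋ = 1
(the next term ⌊1750/37^3⌋ = 0, terminating the sum). Summing: v_37(1750!) = 47 + 1 = 48.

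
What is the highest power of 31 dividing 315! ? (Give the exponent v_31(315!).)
v_31(315!) = 10

Legendre's formula: v_p(n!) = Σ_{k ≥ 1} ⌊n / p^k⌋. For p = 31, n = 315, the terms are:
  ⌊315/31^1⌋ = ⌊315/31⌋ = 10
(the next term ⌊315/31^2⌋ = 0, terminating the sum). Summing: v_31(315!) = 10 = 10.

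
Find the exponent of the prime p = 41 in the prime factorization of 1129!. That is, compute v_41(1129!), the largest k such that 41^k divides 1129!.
v_41(1129!) = 27

Legendre's formula: v_p(n!) = Σ_{k ≥ 1} ⌊n / p^k⌋. For p = 41, n = 1129, the terms are:
  ⌊1129/41^1⌋ = ⌊1129/41⌋ = 27
(the next term ⌊1129/41^2⌋ = 0, terminating the sum). Summing: v_41(1129!) = 27 = 27.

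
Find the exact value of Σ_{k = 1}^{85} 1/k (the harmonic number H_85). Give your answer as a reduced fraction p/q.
H_85 = 3689819414629973415931738804725211919/734184632222154704090370027645633600

Direct summation: H_85 = 1 + 1/2 + ... + 1/85. The least common denominator is lcm(1, ..., 85) = 8076030954443701744994070304101969600; over this denominator the numerator is 8076030954443701744994070304101969600 + 4038015477221850872497035152050984800 + 2692010318147900581664690101367323200 + 2019007738610925436248517576025492400 + 1615206190888740348998814060820393920 + 1346005159073950290832345050683661600 + 1153718707777671677856295757728852800 + 1009503869305462718124258788012746200 + 897336772715966860554896700455774400 + 807603095444370174499407030410196960 + 734184632222154704090370027645633600 + 673002579536975145416172525341830800 + 621233150341823211153390023392459200 + 576859353888835838928147878864426400 + 538402063629580116332938020273464640 + 504751934652731359062129394006373100 + 475060644379041279117298253182468800 + 448668386357983430277448350227887200 + 425054260760194828683898437057998400 + 403801547722185087249703515205098480 + 384572902592557225952098585909617600 + 367092316111077352045185013822816800 + 351131780627987032391046534960955200 + 336501289768487572708086262670915400 + 323041238177748069799762812164078784 + 310616575170911605576695011696229600 + 299112257571988953518298900151924800 + 288429676944417919464073939432213200 + 278483826015300060172209320831102400 + 269201031814790058166469010136732320 + 260517127562700056290131300132321600 + 252375967326365679531064697003186550 + 244728210740718234696790009215211200 + 237530322189520639558649126591234400 + 230743741555534335571259151545770560 + 224334193178991715138724175113943600 + 218271106876856803918758656867620800 + 212527130380097414341949218528999200 + 207077716780607737051130007797486400 + 201900773861092543624851757602549240 + 196976364742529310853513909856145600 + 192286451296278612976049292954808800 + 187814673359155854534745821025627200 + 183546158055538676022592506911408400 + 179467354543193372110979340091154880 + 175565890313993516195523267480477600 + 171830445839227696702001495831956800 + 168250644884243786354043131335457700 + 164816958253953096836613679675550400 + 161520619088874034899881406082039392 + 158353548126347093039099417727489600 + 155308287585455802788347505848114800 + 152377942536673617830076798190603200 + 149556128785994476759149450075962400 + 146836926444430940818074005529126720 + 144214838472208959732036969716106600 + 141684753586731609561299479019332800 + 139241913007650030086104660415551200 + 136881880583791554999899496679694400 + 134600515907395029083234505068366160 + 132393950072847569590066726296753600 + 130258563781350028145065650066160800 + 128190967530852408650699528636539200 + 126187983663182839765532348501593275 + 124246630068364642230678004678491840 + 122364105370359117348395004607605600 + 120537775439458234999911497076148800 + 118765161094760319779324563295617200 + 117043926875995677463682178320318400 + 115371870777767167785629575772885280 + 113746914851319742887240426818337600 + 112167096589495857569362087556971800 + 110630561019776736232795483617835200 + 109135553438428401959379328433810400 + 107680412725916023266587604054692928 + 106263565190048707170974609264499600 + 104883518888879243441481432520804800 + 103538858390303868525565003898743200 + 102228239929667110696127472203822400 + 100950386930546271812425878801274620 + 99704085857329651172766300050641600 + 98488182371264655426756954928072800 + 97301577764381948734868316916891200 + 96143225648139306488024646477404400 + 95012128875808255823459650636493760 = 40588013560929707575249126851977331109, so H_85 = 40588013560929707575249126851977331109/8076030954443701744994070304101969600; reducing by gcd(40588013560929707575249126851977331109, 8076030954443701744994070304101969600) = 11 gives 3689819414629973415931738804725211919/734184632222154704090370027645633600 ≈ 5.02574. (The PNT-adjacent estimate ln(85) + γ ≈ 5.01987 matches within O(1/n).)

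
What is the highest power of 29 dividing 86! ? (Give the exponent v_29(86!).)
v_29(86!) = 2

Legendre's formula: v_p(n!) = Σ_{k ≥ 1} ⌊n / p^k⌋. For p = 29, n = 86, the terms are:
  ⌊86/29^1⌋ = ⌊86/29⌋ = 2
(the next term ⌊86/29^2⌋ = 0, terminating the sum). Summing: v_29(86!) = 2 = 2.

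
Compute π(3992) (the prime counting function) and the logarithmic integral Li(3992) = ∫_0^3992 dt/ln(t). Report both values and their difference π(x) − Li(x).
π(3992) = 550;  Li(3992) ≈ 564.40;  π(x) − Li(x) ≈ -14.40.

Direct count of primes ≤ 3992 gives π(3992) = 550. Numerical evaluation of the logarithmic integral gives Li(3992) ≈ 564.40. The difference π(x) − Li(x) ≈ -14.40 is typically negative for small/moderate x (Li(x) overestimates), though Littlewood's theorem shows this sign changes infinitely often.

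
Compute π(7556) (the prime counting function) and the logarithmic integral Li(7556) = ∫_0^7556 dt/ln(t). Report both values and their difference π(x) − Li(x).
π(7556) = 958;  Li(7556) ≈ 976.86;  π(x) − Li(x) ≈ -18.86.

Direct count of primes ≤ 7556 gives π(7556) = 958. Numerical evaluation of the logarithmic integral gives Li(7556) ≈ 976.86. The difference π(x) − Li(x) ≈ -18.86 is typically negative for small/moderate x (Li(x) overestimates), though Littlewood's theorem shows this sign changes infinitely often.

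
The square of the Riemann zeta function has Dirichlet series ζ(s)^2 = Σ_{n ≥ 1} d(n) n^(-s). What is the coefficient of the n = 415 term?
d(415) = 4

ζ(s)^2 = (Σ 1/m^s)(Σ 1/k^s). The coefficient of 1/n^s in the product is the number of ordered pairs (m, k) with mk = n, which equals d(n). For n = 415, divisors are [1, 5, 83, 415], so d(415) = 4.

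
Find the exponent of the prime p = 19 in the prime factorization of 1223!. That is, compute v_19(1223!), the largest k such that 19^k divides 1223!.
v_19(1223!) = 67

Legendre's formula: v_p(n!) = Σ_{k ≥ 1} ⌊n / p^k⌋. For p = 19, n = 1223, the terms are:
  ⌊1223/19^1⌋ = ⌊1223/19⌋ = 64
  ⌊1223/19^2⌋ = ⌊1223/361⌋ = 3
(the next term ⌊1223/19^3⌋ = 0, terminating the sum). Summing: v_19(1223!) = 64 + 3 = 67.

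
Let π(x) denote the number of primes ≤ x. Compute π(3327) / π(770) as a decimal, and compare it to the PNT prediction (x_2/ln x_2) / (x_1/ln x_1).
π(3327)/π(770) = 468/136 ≈ 3.4412;  PNT prediction ≈ 3.5411.

π(770) = 136 and π(3327) = 468, so π(3327)/π(770) ≈ 3.4412. The PNT-predicted ratio is (3327/ln(3327)) / (770/ln(770)) ≈ 3.5411. The two agree to within a few percent, as expected.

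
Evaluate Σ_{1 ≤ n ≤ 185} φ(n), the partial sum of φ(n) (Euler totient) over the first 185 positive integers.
Σ_{n ≤ 185} φ(n) = 10484

Compute φ(n) for each 1 ≤ n ≤ 185: φ(1) = 1, φ(2) = 1, φ(3) = 2, φ(4) = 2, φ(5) = 4, φ(6) = 2, φ(7) = 6, φ(8) = 4, φ(9) = 6, φ(10) = 4, φ(11) = 10, φ(12) = 4, φ(13) = 12, φ(14) = 6, φ(15) = 8, φ(16) = 8, φ(17) = 16, φ(18) = 6, φ(19) = 18, φ(20) = 8, φ(21) = 12, φ(22) = 10, φ(23) = 22, φ(24) = 8, φ(25) = 20, φ(26) = 12, φ(27) = 18, φ(28) = 12, φ(29) = 28, φ(30) = 8, φ(31) = 30, φ(32) = 16, φ(33) = 20, φ(34) = 16, φ(35) = 24, φ(36) = 12, φ(37) = 36, φ(38) = 18, φ(39) = 24, φ(40) = 16, φ(41) = 40, φ(42) = 12, φ(43) = 42, φ(44) = 20, φ(45) = 24, φ(46) = 22, φ(47) = 46, φ(48) = 16, φ(49) = 42, φ(50) = 20, φ(51) = 32, φ(52) = 24, φ(53) = 52, φ(54) = 18, φ(55) = 40, φ(56) = 24, φ(57) = 36, φ(58) = 28, φ(59) = 58, φ(60) = 16, φ(61) = 60, φ(62) = 30, φ(63) = 36, φ(64) = 32, φ(65) = 48, φ(66) = 20, φ(67) = 66, φ(68) = 32, φ(69) = 44, φ(70) = 24, φ(71) = 70, φ(72) = 24, φ(73) = 72, φ(74) = 36, φ(75) = 40, φ(76) = 36, φ(77) = 60, φ(78) = 24, φ(79) = 78, φ(80) = 32, φ(81) = 54, φ(82) = 40, φ(83) = 82, φ(84) = 24, φ(85) = 64, φ(86) = 42, φ(87) = 56, φ(88) = 40, φ(89) = 88, φ(90) = 24, φ(91) = 72, φ(92) = 44, φ(93) = 60, φ(94) = 46, φ(95) = 72, φ(96) = 32, φ(97) = 96, φ(98) = 42, φ(99) = 60, φ(100) = 40, φ(101) = 100, φ(102) = 32, φ(103) = 102, φ(104) = 48, φ(105) = 48, φ(106) = 52, φ(107) = 106, φ(108) = 36, φ(109) = 108, φ(110) = 40, φ(111) = 72, φ(112) = 48, φ(113) = 112, φ(114) = 36, φ(115) = 88, φ(116) = 56, φ(117) = 72, φ(118) = 58, φ(119) = 96, φ(120) = 32, φ(121) = 110, φ(122) = 60, φ(123) = 80, φ(124) = 60, φ(125) = 100, φ(126) = 36, φ(127) = 126, φ(128) = 64, φ(129) = 84, φ(130) = 48, φ(131) = 130, φ(132) = 40, φ(133) = 108, φ(134) = 66, φ(135) = 72, φ(136) = 64, φ(137) = 136, φ(138) = 44, φ(139) = 138, φ(140) = 48, φ(141) = 92, φ(142) = 70, φ(143) = 120, φ(144) = 48, φ(145) = 112, φ(146) = 72, φ(147) = 84, φ(148) = 72, φ(149) = 148, φ(150) = 40, φ(151) = 150, φ(152) = 72, φ(153) = 96, φ(154) = 60, φ(155) = 120, φ(156) = 48, φ(157) = 156, φ(158) = 78, φ(159) = 104, φ(160) = 64, φ(161) = 132, φ(162) = 54, φ(163) = 162, φ(164) = 80, φ(165) = 80, φ(166) = 82, φ(167) = 166, φ(168) = 48, φ(169) = 156, φ(170) = 64, φ(171) = 108, φ(172) = 84, φ(173) = 172, φ(174) = 56, φ(175) = 120, φ(176) = 80, φ(177) = 116, φ(178) = 88, φ(179) = 178, φ(180) = 48, φ(181) = 180, φ(182) = 72, φ(183) = 120, φ(184) = 88, φ(185) = 144. Summing all 185 values: 10484. (Average order: Σ_{n ≤ x} φ(n) ~ (3/π²) x². For x = 185, (3/π²)·185² ≈ 10403.15.)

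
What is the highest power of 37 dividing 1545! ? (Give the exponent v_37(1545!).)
v_37(1545!) = 42

Legendre's formula: v_p(n!) = Σ_{k ≥ 1} ⌊n / p^k⌋. For p = 37, n = 1545, the terms are:
  ⌊1545/37^1⌋ = ⌊1545/37⌋ = 41
  ⌊1545/37^2⌋ = ⌊1545/1369⌋ = 1
(the next term ⌊1545/37^3⌋ = 0, terminating the sum). Summing: v_37(1545!) = 41 + 1 = 42.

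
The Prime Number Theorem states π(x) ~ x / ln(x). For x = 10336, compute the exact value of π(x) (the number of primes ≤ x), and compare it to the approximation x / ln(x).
π(10336) = 1268;  x/ln(x) ≈ 1118.20;  relative error ≈ 11.81%.

Directly count primes up to 10336: π(10336) = 1268. The PNT approximation gives 10336/ln(10336) ≈ 10336/9.24339 ≈ 1118.20. Relative error (π(x) − x/ln(x)) / π(x) ≈ 11.81%; the approximation is known to undercount slightly (Li(x) is a better estimate).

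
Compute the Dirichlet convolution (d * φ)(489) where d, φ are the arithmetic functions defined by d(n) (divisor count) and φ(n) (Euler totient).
(d * φ)(489) = 656

Divisors of 489: [1, 3, 163, 489]. For each d | 489:
  d = 1: d(1) · φ(489/1) = 1 · 324 = 324
  d = 3: d(3) · φ(489/3) = 2 · 162 = 324
  d = 163: d(163) · φ(489/163) = 2 · 2 = 4
  d = 489: d(489) · φ(489/489) = 4 · 1 = 4
Summing: (d * φ)(489) = 324 + 324 + 4 + 4 = 656.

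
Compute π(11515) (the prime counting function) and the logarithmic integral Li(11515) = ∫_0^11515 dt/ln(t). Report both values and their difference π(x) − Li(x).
π(11515) = 1388;  Li(11515) ≈ 1409.35;  π(x) − Li(x) ≈ -21.35.

Direct count of primes ≤ 11515 gives π(11515) = 1388. Numerical evaluation of the logarithmic integral gives Li(11515) ≈ 1409.35. The difference π(x) − Li(x) ≈ -21.35 is typically negative for small/moderate x (Li(x) overestimates), though Littlewood's theorem shows this sign changes infinitely often.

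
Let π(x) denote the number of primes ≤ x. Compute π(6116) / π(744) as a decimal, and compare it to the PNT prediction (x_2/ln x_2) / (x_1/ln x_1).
π(6116)/π(744) = 797/132 ≈ 6.0379;  PNT prediction ≈ 6.2342.

π(744) = 132 and π(6116) = 797, so π(6116)/π(744) ≈ 6.0379. The PNT-predicted ratio is (6116/ln(6116)) / (744/ln(744)) ≈ 6.2342. The two agree to within a few percent, as expected.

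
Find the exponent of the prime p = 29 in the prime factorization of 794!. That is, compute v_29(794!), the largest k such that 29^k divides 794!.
v_29(794!) = 27

Legendre's formula: v_p(n!) = Σ_{k ≥ 1} ⌊n / p^k⌋. For p = 29, n = 794, the terms are:
  ⌊794/29^1⌋ = ⌊794/29⌋ = 27
(the next term ⌊794/29^2⌋ = 0, terminating the sum). Summing: v_29(794!) = 27 = 27.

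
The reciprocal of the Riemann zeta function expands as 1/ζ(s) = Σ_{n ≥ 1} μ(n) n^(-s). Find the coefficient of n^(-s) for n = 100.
μ(100) = 0

Factor n = 100 = 2^2 · 5^2. μ(n) = 0 if any exponent ≥ 2 (not squarefree); otherwise μ(n) = (−1)^{ω(n)} where ω(n) is the number of distinct prime factors. Applying: μ(100) = 0.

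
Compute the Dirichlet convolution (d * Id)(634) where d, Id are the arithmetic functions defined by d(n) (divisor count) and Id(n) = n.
(d * Id)(634) = 1276

Divisors of 634: [1, 2, 317, 634]. For each d | 634:
  d = 1: d(1) · Id(634/1) = 1 · 634 = 634
  d = 2: d(2) · Id(634/2) = 2 · 317 = 634
  d = 317: d(317) · Id(634/317) = 2 · 2 = 4
  d = 634: d(634) · Id(634/634) = 4 · 1 = 4
Summing: (d * Id)(634) = 634 + 634 + 4 + 4 = 1276.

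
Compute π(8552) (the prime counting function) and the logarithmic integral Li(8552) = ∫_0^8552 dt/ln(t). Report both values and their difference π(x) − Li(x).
π(8552) = 1066;  Li(8552) ≈ 1087.61;  π(x) − Li(x) ≈ -21.61.

Direct count of primes ≤ 8552 gives π(8552) = 1066. Numerical evaluation of the logarithmic integral gives Li(8552) ≈ 1087.61. The difference π(x) − Li(x) ≈ -21.61 is typically negative for small/moderate x (Li(x) overestimates), though Littlewood's theorem shows this sign changes infinitely often.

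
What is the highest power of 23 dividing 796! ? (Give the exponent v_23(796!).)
v_23(796!) = 35

Legendre's formula: v_p(n!) = Σ_{k ≥ 1} ⌊n / p^k⌋. For p = 23, n = 796, the terms are:
  ⌊796/23^1⌋ = ⌊796/23⌋ = 34
  ⌊796/23^2⌋ = ⌊796/529⌋ = 1
(the next term ⌊796/23^3⌋ = 0, terminating the sum). Summing: v_23(796!) = 34 + 1 = 35.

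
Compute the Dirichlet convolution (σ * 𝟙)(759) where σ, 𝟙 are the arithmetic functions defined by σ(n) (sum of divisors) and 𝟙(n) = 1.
(σ * 𝟙)(759) = 1625

Divisors of 759: [1, 3, 11, 23, 33, 69, 253, 759]. For each d | 759:
  d = 1: σ(1) · 𝟙(759/1) = 1 · 1 = 1
  d = 3: σ(3) · 𝟙(759/3) = 4 · 1 = 4
  d = 11: σ(11) · 𝟙(759/11) = 12 · 1 = 12
  d = 23: σ(23) · 𝟙(759/23) = 24 · 1 = 24
  d = 33: σ(33) · 𝟙(759/33) = 48 · 1 = 48
  d = 69: σ(69) · 𝟙(759/69) = 96 · 1 = 96
  d = 253: σ(253) · 𝟙(759/253) = 288 · 1 = 288
  d = 759: σ(759) · 𝟙(759/759) = 1152 · 1 = 1152
Summing: (σ * 𝟙)(759) = 1 + 4 + 12 + 24 + 48 + 96 + 288 + 1152 = 1625.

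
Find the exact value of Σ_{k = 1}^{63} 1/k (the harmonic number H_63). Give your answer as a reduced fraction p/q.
H_63 = 310559566510213034489743057/65681493561267903750631200

Direct summation: H_63 = 1 + 1/2 + ... + 1/63. The least common denominator is lcm(1, ..., 63) = 591133442051411133755680800; over this denominator the numerator is 591133442051411133755680800 + 295566721025705566877840400 + 197044480683803711251893600 + 147783360512852783438920200 + 118226688410282226751136160 + 98522240341901855625946800 + 84447634578773019107954400 + 73891680256426391719460100 + 65681493561267903750631200 + 59113344205141113375568080 + 53739403822855557614152800 + 49261120170950927812973400 + 45471803234723933365821600 + 42223817289386509553977200 + 39408896136760742250378720 + 36945840128213195859730050 + 34772555414788890220922400 + 32840746780633951875315600 + 31112286423758480723983200 + 29556672102570556687784040 + 28149211526257673035984800 + 26869701911427778807076400 + 25701454002235266685029600 + 24630560085475463906486700 + 23645337682056445350227232 + 22735901617361966682910800 + 21893831187089301250210400 + 21111908644693254776988600 + 20383911794876245991575200 + 19704448068380371125189360 + 19068820711335843024376800 + 18472920064106597929865025 + 17913134607618519204717600 + 17386277707394445110461200 + 16889526915754603821590880 + 16420373390316975937657800 + 15976579514903003615018400 + 15556143211879240361991600 + 15157267744907977788607200 + 14778336051285278343892020 + 14417888830522222774528800 + 14074605763128836517992400 + 13747289350032817064085600 + 13434850955713889403538200 + 13136298712253580750126240 + 12850727001117633342514800 + 12577307277689598590546400 + 12315280042737731953243350 + 12063947796967574158279200 + 11822668841028222675113616 + 11590851804929630073640800 + 11367950808680983341455400 + 11153461170781342146333600 + 10946915593544650625105200 + 10747880764571111522830560 + 10555954322346627388494300 + 10370762141252826907994400 + 10191955897438122995787600 + 10019210882227307351791200 + 9852224034190185562594680 + 9690712164777231700912800 + 9534410355667921512188400 + 9383070508752557678661600 = 2795036098591917310407687513, so H_63 = 2795036098591917310407687513/591133442051411133755680800; reducing by gcd(2795036098591917310407687513, 591133442051411133755680800) = 9 gives 310559566510213034489743057/65681493561267903750631200 ≈ 4.72827. (The PNT-adjacent estimate ln(63) + γ ≈ 4.72035 matches within O(1/n).)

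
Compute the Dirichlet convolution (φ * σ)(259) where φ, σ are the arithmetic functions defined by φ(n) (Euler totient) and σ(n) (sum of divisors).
(φ * σ)(259) = 1036

Divisors of 259: [1, 7, 37, 259]. For each d | 259:
  d = 1: φ(1) · σ(259/1) = 1 · 304 = 304
  d = 7: φ(7) · σ(259/7) = 6 · 38 = 228
  d = 37: φ(37) · σ(259/37) = 36 · 8 = 288
  d = 259: φ(259) · σ(259/259) = 216 · 1 = 216
Summing: (φ * σ)(259) = 304 + 228 + 288 + 216 = 1036.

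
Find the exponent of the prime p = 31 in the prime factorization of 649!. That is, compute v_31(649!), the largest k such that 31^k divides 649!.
v_31(649!) = 20

Legendre's formula: v_p(n!) = Σ_{k ≥ 1} ⌊n / p^k⌋. For p = 31, n = 649, the terms are:
  ⌊649/31^1⌋ = ⌊649/31⌋ = 20
(the next term ⌊649/31^2⌋ = 0, terminating the sum). Summing: v_31(649!) = 20 = 20.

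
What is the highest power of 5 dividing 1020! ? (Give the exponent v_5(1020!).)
v_5(1020!) = 253

Legendre's formula: v_p(n!) = Σ_{k ≥ 1} ⌊n / p^k⌋. For p = 5, n = 1020, the terms are:
  ⌊1020/5^1⌋ = ⌊1020/5⌋ = 204
  ⌊1020/5^2⌋ = ⌊1020/25⌋ = 40
  ⌊1020/5^3⌋ = ⌊1020/125⌋ = 8
  ⌊1020/5^4⌋ = ⌊1020/625⌋ = 1
(the next term ⌊1020/5^5⌋ = 0, terminating the sum). Summing: v_5(1020!) = 204 + 40 + 8 + 1 = 253.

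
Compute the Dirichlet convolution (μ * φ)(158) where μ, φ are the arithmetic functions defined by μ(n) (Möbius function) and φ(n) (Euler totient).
(μ * φ)(158) = 0

Divisors of 158: [1, 2, 79, 158]. For each d | 158:
  d = 1: μ(1) · φ(158/1) = 1 · 78 = 78
  d = 2: μ(2) · φ(158/2) = -1 · 78 = -78
  d = 79: μ(79) · φ(158/79) = -1 · 1 = -1
  d = 158: μ(158) · φ(158/158) = 1 · 1 = 1
Summing: (μ * φ)(158) = 78 + -78 + -1 + 1 = 0.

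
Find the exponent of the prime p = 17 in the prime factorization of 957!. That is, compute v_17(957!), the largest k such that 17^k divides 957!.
v_17(957!) = 59

Legendre's formula: v_p(n!) = Σ_{k ≥ 1} ⌊n / p^k⌋. For p = 17, n = 957, the terms are:
  ⌊957/17^1⌋ = ⌊957/17⌋ = 56
  ⌊957/17^2⌋ = ⌊957/289⌋ = 3
(the next term ⌊957/17^3⌋ = 0, terminating the sum). Summing: v_17(957!) = 56 + 3 = 59.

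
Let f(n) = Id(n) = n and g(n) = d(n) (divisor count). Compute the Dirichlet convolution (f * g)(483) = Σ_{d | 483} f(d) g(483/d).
(Id * d)(483) = 1125

Divisors of 483: [1, 3, 7, 21, 23, 69, 161, 483]. For each d | 483:
  d = 1: Id(1) · d(483/1) = 1 · 8 = 8
  d = 3: Id(3) · d(483/3) = 3 · 4 = 12
  d = 7: Id(7) · d(483/7) = 7 · 4 = 28
  d = 21: Id(21) · d(483/21) = 21 · 2 = 42
  d = 23: Id(23) · d(483/23) = 23 · 4 = 92
  d = 69: Id(69) · d(483/69) = 69 · 2 = 138
  d = 161: Id(161) · d(483/161) = 161 · 2 = 322
  d = 483: Id(483) · d(483/483) = 483 · 1 = 483
Summing: (Id * d)(483) = 8 + 12 + 28 + 42 + 92 + 138 + 322 + 483 = 1125.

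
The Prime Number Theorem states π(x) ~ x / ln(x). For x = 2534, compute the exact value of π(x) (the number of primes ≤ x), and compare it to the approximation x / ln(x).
π(2534) = 370;  x/ln(x) ≈ 323.32;  relative error ≈ 12.62%.

Directly count primes up to 2534: π(2534) = 370. The PNT approximation gives 2534/ln(2534) ≈ 2534/7.83755 ≈ 323.32. Relative error (π(x) − x/ln(x)) / π(x) ≈ 12.62%; the approximation is known to undercount slightly (Li(x) is a better estimate).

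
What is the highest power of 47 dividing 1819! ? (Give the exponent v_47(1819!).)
v_47(1819!) = 38

Legendre's formula: v_p(n!) = Σ_{k ≥ 1} ⌊n / p^k⌋. For p = 47, n = 1819, the terms are:
  ⌊1819/47^1⌋ = ⌊1819/47⌋ = 38
(the next term ⌊1819/47^2⌋ = 0, terminating the sum). Summing: v_47(1819!) = 38 = 38.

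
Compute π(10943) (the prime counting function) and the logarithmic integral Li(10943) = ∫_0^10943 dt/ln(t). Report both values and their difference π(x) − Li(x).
π(10943) = 1329;  Li(10943) ≈ 1348.02;  π(x) − Li(x) ≈ -19.02.

Direct count of primes ≤ 10943 gives π(10943) = 1329. Numerical evaluation of the logarithmic integral gives Li(10943) ≈ 1348.02. The difference π(x) − Li(x) ≈ -19.02 is typically negative for small/moderate x (Li(x) overestimates), though Littlewood's theorem shows this sign changes infinitely often.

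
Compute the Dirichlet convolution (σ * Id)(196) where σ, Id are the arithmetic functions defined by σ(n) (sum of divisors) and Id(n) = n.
(σ * Id)(196) = 2754

Divisors of 196: [1, 2, 4, 7, 14, 28, 49, 98, 196]. For each d | 196:
  d = 1: σ(1) · Id(196/1) = 1 · 196 = 196
  d = 2: σ(2) · Id(196/2) = 3 · 98 = 294
  d = 4: σ(4) · Id(196/4) = 7 · 49 = 343
  d = 7: σ(7) · Id(196/7) = 8 · 28 = 224
  d = 14: σ(14) · Id(196/14) = 24 · 14 = 336
  d = 28: σ(28) · Id(196/28) = 56 · 7 = 392
  d = 49: σ(49) · Id(196/49) = 57 · 4 = 228
  d = 98: σ(98) · Id(196/98) = 171 · 2 = 342
  d = 196: σ(196) · Id(196/196) = 399 · 1 = 399
Summing: (σ * Id)(196) = 196 + 294 + 343 + 224 + 336 + 392 + 228 + 342 + 399 = 2754.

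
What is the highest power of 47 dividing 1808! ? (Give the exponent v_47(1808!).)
v_47(1808!) = 38

Legendre's formula: v_p(n!) = Σ_{k ≥ 1} ⌊n / p^k⌋. For p = 47, n = 1808, the terms are:
  ⌊1808/47^1⌋ = ⌊1808/47⌋ = 38
(the next term ⌊1808/47^2⌋ = 0, terminating the sum). Summing: v_47(1808!) = 38 = 38.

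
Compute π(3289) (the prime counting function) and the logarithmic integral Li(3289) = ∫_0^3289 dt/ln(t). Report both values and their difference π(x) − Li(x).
π(3289) = 462;  Li(3289) ≈ 478.65;  π(x) − Li(x) ≈ -16.65.

Direct count of primes ≤ 3289 gives π(3289) = 462. Numerical evaluation of the logarithmic integral gives Li(3289) ≈ 478.65. The difference π(x) − Li(x) ≈ -16.65 is typically negative for small/moderate x (Li(x) overestimates), though Littlewood's theorem shows this sign changes infinitely often.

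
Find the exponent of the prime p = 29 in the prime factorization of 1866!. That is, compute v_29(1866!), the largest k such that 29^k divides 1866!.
v_29(1866!) = 66

Legendre's formula: v_p(n!) = Σ_{k ≥ 1} ⌊n / p^k⌋. For p = 29, n = 1866, the terms are:
  ⌊1866/29^1⌋ = ⌊1866/29⌋ = 64
  ⌊1866/29^2⌋ = ⌊1866/841⌋ = 2
(the next term ⌊1866/29^3⌋ = 0, terminating the sum). Summing: v_29(1866!) = 64 + 2 = 66.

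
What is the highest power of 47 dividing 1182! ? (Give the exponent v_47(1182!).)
v_47(1182!) = 25

Legendre's formula: v_p(n!) = Σ_{k ≥ 1} ⌊n / p^k⌋. For p = 47, n = 1182, the terms are:
  ⌊1182/47^1⌋ = ⌊1182/47⌋ = 25
(the next term ⌊1182/47^2⌋ = 0, terminating the sum). Summing: v_47(1182!) = 25 = 25.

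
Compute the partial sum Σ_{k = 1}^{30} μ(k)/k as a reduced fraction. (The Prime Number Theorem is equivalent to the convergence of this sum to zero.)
Σ μ(k)/k = -65721449/2156564410

Values of μ(k) for 1 ≤ k ≤ 30: μ(1) = 1, μ(2) = -1, μ(3) = -1, μ(5) = -1, μ(6) = 1, μ(7) = -1, μ(10) = 1, μ(11) = -1, μ(13) = -1, μ(14) = 1, μ(15) = 1, μ(17) = -1, μ(19) = -1, μ(21) = 1, μ(22) = 1, μ(23) = -1, μ(26) = 1, μ(29) = -1, μ(30) = -1, with μ = 0 on non-squarefree integers. Summing μ(k)/k for k where μ(k) ≠ 0 gives -65721449/2156564410 ≈ -0.0305. (PNT ⟺ this sum → 0 as n → ∞.)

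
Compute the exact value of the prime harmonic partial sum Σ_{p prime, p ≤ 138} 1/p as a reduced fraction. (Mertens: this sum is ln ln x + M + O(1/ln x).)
Σ 1/p = 134916993045244813891851972880537444693266047783313727/72047817630210000485677936198920432067383702541010310

π(138) = 33, so the primes ≤ 138 are [2, 3, 5, 7, 11, 13, 17, 19, 23, 29, 31, 37, 41, 43, 47, 53, 59, 61, 67, 71, 73, 79, 83, 89, 97, 101, 103, 107, 109, 113, 127, 131, 137]. Summing 1/p over these primes: 134916993045244813891851972880537444693266047783313727/72047817630210000485677936198920432067383702541010310 ≈ 1.8726. Mertens estimate ln ln(138) + 0.2615 ≈ 1.8563.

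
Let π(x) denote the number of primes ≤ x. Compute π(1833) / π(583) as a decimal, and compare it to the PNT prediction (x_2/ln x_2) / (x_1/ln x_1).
π(1833)/π(583) = 282/106 ≈ 2.6604;  PNT prediction ≈ 2.6647.

π(583) = 106 and π(1833) = 282, so π(1833)/π(583) ≈ 2.6604. The PNT-predicted ratio is (1833/ln(1833)) / (583/ln(583)) ≈ 2.6647. The two agree to within a few percent, as expected.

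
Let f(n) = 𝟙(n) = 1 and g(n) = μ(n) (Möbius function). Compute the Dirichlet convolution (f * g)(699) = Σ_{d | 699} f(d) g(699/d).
(𝟙 * μ)(699) = 0

Divisors of 699: [1, 3, 233, 699]. For each d | 699:
  d = 1: 𝟙(1) · μ(699/1) = 1 · 1 = 1
  d = 3: 𝟙(3) · μ(699/3) = 1 · -1 = -1
  d = 233: 𝟙(233) · μ(699/233) = 1 · -1 = -1
  d = 699: 𝟙(699) · μ(699/699) = 1 · 1 = 1
Summing: (𝟙 * μ)(699) = 1 + -1 + -1 + 1 = 0.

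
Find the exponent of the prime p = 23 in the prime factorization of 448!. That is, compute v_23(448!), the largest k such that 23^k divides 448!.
v_23(448!) = 19

Legendre's formula: v_p(n!) = Σ_{k ≥ 1} ⌊n / p^k⌋. For p = 23, n = 448, the terms are:
  ⌊448/23^1⌋ = ⌊448/23⌋ = 19
(the next term ⌊448/23^2⌋ = 0, terminating the sum). Summing: v_23(448!) = 19 = 19.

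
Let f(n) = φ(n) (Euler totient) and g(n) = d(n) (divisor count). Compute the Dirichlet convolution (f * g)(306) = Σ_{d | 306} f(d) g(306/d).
(φ * d)(306) = 702

Divisors of 306: [1, 2, 3, 6, 9, 17, 18, 34, 51, 102, 153, 306]. For each d | 306:
  d = 1: φ(1) · d(306/1) = 1 · 12 = 12
  d = 2: φ(2) · d(306/2) = 1 · 6 = 6
  d = 3: φ(3) · d(306/3) = 2 · 8 = 16
  d = 6: φ(6) · d(306/6) = 2 · 4 = 8
  d = 9: φ(9) · d(306/9) = 6 · 4 = 24
  d = 17: φ(17) · d(306/17) = 16 · 6 = 96
  d = 18: φ(18) · d(306/18) = 6 · 2 = 12
  d = 34: φ(34) · d(306/34) = 16 · 3 = 48
  d = 51: φ(51) · d(306/51) = 32 · 4 = 128
  d = 102: φ(102) · d(306/102) = 32 · 2 = 64
  d = 153: φ(153) · d(306/153) = 96 · 2 = 192
  d = 306: φ(306) · d(306/306) = 96 · 1 = 96
Summing: (φ * d)(306) = 12 + 6 + 16 + 8 + 24 + 96 + 12 + 48 + 128 + 64 + 192 + 96 = 702.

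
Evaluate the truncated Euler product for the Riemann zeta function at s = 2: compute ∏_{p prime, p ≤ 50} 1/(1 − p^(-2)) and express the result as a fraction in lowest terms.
∏ = 162139622078364740433577733/98952027459385036898304000

The primes p ≤ 50 are [2, 3, 5, 7, 11, 13, 17, 19, 23, 29, 31, 37, 41, 43, 47]. For each prime, (1 − 1/p^2)^(-1) = p^2 / (p^2 − 1). The product is (1 − 1/2^2)^(-1), (1 − 1/3^2)^(-1), (1 − 1/5^2)^(-1), (1 − 1/7^2)^(-1), (1 − 1/11^2)^(-1), (1 − 1/13^2)^(-1), (1 − 1/17^2)^(-1), (1 − 1/19^2)^(-1), (1 − 1/23^2)^(-1), (1 − 1/29^2)^(-1), (1 − 1/31^2)^(-1), (1 − 1/37^2)^(-1), (1 − 1/41^2)^(-1), (1 − 1/43^2)^(-1), (1 − 1/47^2)^(-1) = ∏ p^2 / (p^2 − 1) = 162139622078364740433577733/98952027459385036898304000.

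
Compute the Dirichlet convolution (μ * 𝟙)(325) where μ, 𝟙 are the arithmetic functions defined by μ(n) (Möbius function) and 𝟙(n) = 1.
(μ * 𝟙)(325) = 0

Divisors of 325: [1, 5, 13, 25, 65, 325]. For each d | 325:
  d = 1: μ(1) · 𝟙(325/1) = 1 · 1 = 1
  d = 5: μ(5) · 𝟙(325/5) = -1 · 1 = -1
  d = 13: μ(13) · 𝟙(325/13) = -1 · 1 = -1
  d = 25: μ(25) · 𝟙(325/25) = 0 · 1 = 0
  d = 65: μ(65) · 𝟙(325/65) = 1 · 1 = 1
  d = 325: μ(325) · 𝟙(325/325) = 0 · 1 = 0
Summing: (μ * 𝟙)(325) = 1 + -1 + -1 + 0 + 1 + 0 = 0.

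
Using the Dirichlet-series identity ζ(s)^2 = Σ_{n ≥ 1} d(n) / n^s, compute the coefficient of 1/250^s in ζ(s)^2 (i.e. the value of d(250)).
d(250) = 8

ζ(s)^2 = (Σ 1/m^s)(Σ 1/k^s). The coefficient of 1/n^s in the product is the number of ordered pairs (m, k) with mk = n, which equals d(n). For n = 250, divisors are [1, 2, 5, 10, 25, 50, 125, 250], so d(250) = 8.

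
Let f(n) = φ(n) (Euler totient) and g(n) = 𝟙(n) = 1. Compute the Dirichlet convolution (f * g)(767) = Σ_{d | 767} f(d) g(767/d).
(φ * 𝟙)(767) = 767

Divisors of 767: [1, 13, 59, 767]. For each d | 767:
  d = 1: φ(1) · 𝟙(767/1) = 1 · 1 = 1
  d = 13: φ(13) · 𝟙(767/13) = 12 · 1 = 12
  d = 59: φ(59) · 𝟙(767/59) = 58 · 1 = 58
  d = 767: φ(767) · 𝟙(767/767) = 696 · 1 = 696
Summing: (φ * 𝟙)(767) = 1 + 12 + 58 + 696 = 767.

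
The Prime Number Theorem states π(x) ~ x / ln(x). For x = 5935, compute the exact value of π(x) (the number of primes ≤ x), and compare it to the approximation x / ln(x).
π(5935) = 779;  x/ln(x) ≈ 683.08;  relative error ≈ 12.31%.

Directly count primes up to 5935: π(5935) = 779. The PNT approximation gives 5935/ln(5935) ≈ 5935/8.68862 ≈ 683.08. Relative error (π(x) − x/ln(x)) / π(x) ≈ 12.31%; the approximation is known to undercount slightly (Li(x) is a better estimate).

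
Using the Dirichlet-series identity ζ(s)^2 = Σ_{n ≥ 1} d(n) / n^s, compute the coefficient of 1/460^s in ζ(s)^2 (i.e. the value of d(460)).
d(460) = 12

ζ(s)^2 = (Σ 1/m^s)(Σ 1/k^s). The coefficient of 1/n^s in the product is the number of ordered pairs (m, k) with mk = n, which equals d(n). For n = 460, divisors are [1, 2, 4, 5, 10, 20, 23, 46, 92, 115, 230, 460], so d(460) = 12.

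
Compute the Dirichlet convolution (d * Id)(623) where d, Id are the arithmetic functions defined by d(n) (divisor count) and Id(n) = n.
(d * Id)(623) = 819

Divisors of 623: [1, 7, 89, 623]. For each d | 623:
  d = 1: d(1) · Id(623/1) = 1 · 623 = 623
  d = 7: d(7) · Id(623/7) = 2 · 89 = 178
  d = 89: d(89) · Id(623/89) = 2 · 7 = 14
  d = 623: d(623) · Id(623/623) = 4 · 1 = 4
Summing: (d * Id)(623) = 623 + 178 + 14 + 4 = 819.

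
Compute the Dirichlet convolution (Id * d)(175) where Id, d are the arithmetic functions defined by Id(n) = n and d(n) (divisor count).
(Id * d)(175) = 342

Divisors of 175: [1, 5, 7, 25, 35, 175]. For each d | 175:
  d = 1: Id(1) · d(175/1) = 1 · 6 = 6
  d = 5: Id(5) · d(175/5) = 5 · 4 = 20
  d = 7: Id(7) · d(175/7) = 7 · 3 = 21
  d = 25: Id(25) · d(175/25) = 25 · 2 = 50
  d = 35: Id(35) · d(175/35) = 35 · 2 = 70
  d = 175: Id(175) · d(175/175) = 175 · 1 = 175
Summing: (Id * d)(175) = 6 + 20 + 21 + 50 + 70 + 175 = 342.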